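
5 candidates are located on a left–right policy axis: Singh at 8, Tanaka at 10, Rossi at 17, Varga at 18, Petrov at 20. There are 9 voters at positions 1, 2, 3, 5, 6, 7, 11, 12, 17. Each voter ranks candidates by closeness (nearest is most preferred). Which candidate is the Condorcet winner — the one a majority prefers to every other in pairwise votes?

With single-peaked preferences on a line, the Condorcet winner is the candidate closest to the median voter.
The median voter (position 6) is closest to Singh at 8.
Check: Singh vs Tanaka — voters closer to Singh: 6 of 9.

Singh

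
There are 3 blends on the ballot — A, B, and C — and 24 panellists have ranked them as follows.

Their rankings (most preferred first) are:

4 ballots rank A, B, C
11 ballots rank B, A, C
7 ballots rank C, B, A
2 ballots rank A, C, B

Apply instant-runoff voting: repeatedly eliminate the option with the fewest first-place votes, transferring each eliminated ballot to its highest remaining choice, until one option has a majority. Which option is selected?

Round 1: B 11, C 7, A 6. A has the fewest and is eliminated.
Round 2: B 15, C 9. B has a majority.

B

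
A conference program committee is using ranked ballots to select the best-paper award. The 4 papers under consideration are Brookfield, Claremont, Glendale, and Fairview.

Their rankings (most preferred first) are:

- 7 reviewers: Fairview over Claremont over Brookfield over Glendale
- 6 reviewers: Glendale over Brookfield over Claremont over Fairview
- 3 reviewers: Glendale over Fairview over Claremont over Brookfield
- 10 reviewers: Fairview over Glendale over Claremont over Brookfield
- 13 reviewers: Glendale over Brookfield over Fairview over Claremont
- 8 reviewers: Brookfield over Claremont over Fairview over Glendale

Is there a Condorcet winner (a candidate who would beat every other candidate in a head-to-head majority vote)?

No

Head-to-head results (47 voters total):
Brookfield vs Claremont: Brookfield wins 27–20.
Brookfield vs Glendale: Glendale wins 32–15.
Brookfield vs Fairview: Brookfield wins 27–20.
Claremont vs Glendale: Glendale wins 32–15.
Claremont vs Fairview: Fairview wins 33–14.
Glendale vs Fairview: Fairview wins 25–22.
No candidate beats all others: Brookfield beats Fairview beats Glendale beats Brookfield, a majority cycle.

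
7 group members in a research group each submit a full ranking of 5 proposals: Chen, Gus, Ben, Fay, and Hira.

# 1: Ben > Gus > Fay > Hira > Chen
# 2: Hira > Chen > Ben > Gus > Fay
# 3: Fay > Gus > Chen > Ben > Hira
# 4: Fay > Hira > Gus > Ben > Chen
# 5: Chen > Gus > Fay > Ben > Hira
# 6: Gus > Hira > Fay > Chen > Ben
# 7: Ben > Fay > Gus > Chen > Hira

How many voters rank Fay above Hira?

5

Ballots ranking Fay above Hira: 5.
Ballots ranking Hira above Fay: 2.
So 5 of 7 voters prefer Fay to Hira.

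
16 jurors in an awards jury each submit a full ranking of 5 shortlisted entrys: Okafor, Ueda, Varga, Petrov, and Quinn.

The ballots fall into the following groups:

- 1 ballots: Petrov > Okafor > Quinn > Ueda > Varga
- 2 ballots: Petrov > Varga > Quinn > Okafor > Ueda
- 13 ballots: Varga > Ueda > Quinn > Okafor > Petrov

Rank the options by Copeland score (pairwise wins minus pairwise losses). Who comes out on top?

Varga

Pairwise results:
  Okafor vs Ueda: Ueda wins 13–3.
  Okafor vs Varga: Varga wins 15–1.
  Okafor vs Petrov: Okafor wins 13–3.
  Okafor vs Quinn: Quinn wins 15–1.
  Ueda vs Varga: Varga wins 15–1.
  Ueda vs Petrov: Ueda wins 13–3.
  Ueda vs Quinn: Ueda wins 13–3.
  Varga vs Petrov: Varga wins 13–3.
  Varga vs Quinn: Varga wins 15–1.
  Petrov vs Quinn: Quinn wins 13–3.
Copeland scores (wins − losses):
  Okafor: 1 − 3 = -2
  Ueda: 3 − 1 = 2
  Varga: 4 − 0 = 4
  Petrov: 0 − 4 = -4
  Quinn: 2 − 2 = 0
Varga has the best Copeland score.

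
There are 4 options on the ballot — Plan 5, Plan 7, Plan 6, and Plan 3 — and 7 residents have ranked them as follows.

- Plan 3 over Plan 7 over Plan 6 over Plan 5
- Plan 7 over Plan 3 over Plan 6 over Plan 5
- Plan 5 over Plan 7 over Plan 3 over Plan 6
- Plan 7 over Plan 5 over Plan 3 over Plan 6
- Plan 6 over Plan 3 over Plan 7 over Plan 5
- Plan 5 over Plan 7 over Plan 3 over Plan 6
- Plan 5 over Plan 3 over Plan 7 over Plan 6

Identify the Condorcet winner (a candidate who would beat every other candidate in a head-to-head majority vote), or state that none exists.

Head-to-head results (7 voters total):
Plan 5 vs Plan 7: Plan 7 wins 4–3.
Plan 5 vs Plan 6: Plan 5 wins 4–3.
Plan 5 vs Plan 3: Plan 5 wins 4–3.
Plan 7 vs Plan 6: Plan 7 wins 6–1.
Plan 7 vs Plan 3: Plan 7 wins 4–3.
Plan 6 vs Plan 3: Plan 3 wins 6–1.
Plan 7 beats each rival — Plan 5 (4–3), Plan 6 (6–1), Plan 3 (4–3) — so Plan 7 is the Condorcet winner.

Plan 7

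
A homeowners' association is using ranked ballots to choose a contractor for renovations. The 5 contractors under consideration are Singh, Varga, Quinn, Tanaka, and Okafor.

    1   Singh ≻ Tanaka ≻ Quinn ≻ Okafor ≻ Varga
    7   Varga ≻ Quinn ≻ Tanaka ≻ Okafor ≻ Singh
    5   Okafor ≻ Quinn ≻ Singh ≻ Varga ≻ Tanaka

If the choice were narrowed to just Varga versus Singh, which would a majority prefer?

Varga

Ballots ranking Varga above Singh: 7.
Ballots ranking Singh above Varga: 1+5 = 6.
Varga wins the head-to-head, 7–6.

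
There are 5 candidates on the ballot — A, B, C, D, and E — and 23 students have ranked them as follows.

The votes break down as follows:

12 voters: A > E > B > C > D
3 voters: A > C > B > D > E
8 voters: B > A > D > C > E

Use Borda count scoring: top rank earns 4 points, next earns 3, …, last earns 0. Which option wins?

A

Borda scores:
  A: 12·4 + 3·4 + 8·3 = 84
  B: 12·2 + 3·2 + 8·4 = 62
  C: 12·1 + 3·3 + 8·1 = 29
  D: 12·0 + 3·1 + 8·2 = 19
  E: 12·3 + 3·0 + 8·0 = 36
A has the highest total.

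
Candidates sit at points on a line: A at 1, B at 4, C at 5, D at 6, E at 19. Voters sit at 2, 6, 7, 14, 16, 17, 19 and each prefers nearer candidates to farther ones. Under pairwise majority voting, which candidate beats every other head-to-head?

E

With single-peaked preferences on a line, the Condorcet winner is the candidate closest to the median voter.
The median voter (position 14) is closest to E at 19.
Check: E vs A — voters closer to E: 4 of 7.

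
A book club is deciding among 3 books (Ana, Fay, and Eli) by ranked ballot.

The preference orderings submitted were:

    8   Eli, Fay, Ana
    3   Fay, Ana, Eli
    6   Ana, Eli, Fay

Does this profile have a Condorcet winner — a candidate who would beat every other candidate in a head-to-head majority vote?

No

Head-to-head results (17 voters total):
Ana vs Fay: Fay wins 11–6.
Ana vs Eli: Ana wins 9–8.
Fay vs Eli: Eli wins 14–3.
No candidate beats all others: Ana beats Eli beats Fay beats Ana, a majority cycle.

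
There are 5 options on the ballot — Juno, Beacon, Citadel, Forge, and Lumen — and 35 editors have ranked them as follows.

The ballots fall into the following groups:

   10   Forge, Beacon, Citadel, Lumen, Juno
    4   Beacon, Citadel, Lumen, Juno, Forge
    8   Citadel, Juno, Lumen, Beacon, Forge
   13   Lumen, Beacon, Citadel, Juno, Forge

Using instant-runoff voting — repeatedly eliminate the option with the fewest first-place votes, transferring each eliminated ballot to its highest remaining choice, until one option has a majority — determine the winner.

Citadel

Round 1: Lumen 13, Forge 10, Citadel 8, Beacon 4, Juno 0. Juno has the fewest and is eliminated.
Round 2: Lumen 13, Forge 10, Citadel 8, Beacon 4. Beacon has the fewest and is eliminated.
Round 3: Lumen 13, Citadel 12, Forge 10. Forge has the fewest and is eliminated.
Round 4: Citadel 22, Lumen 13. Citadel has a majority.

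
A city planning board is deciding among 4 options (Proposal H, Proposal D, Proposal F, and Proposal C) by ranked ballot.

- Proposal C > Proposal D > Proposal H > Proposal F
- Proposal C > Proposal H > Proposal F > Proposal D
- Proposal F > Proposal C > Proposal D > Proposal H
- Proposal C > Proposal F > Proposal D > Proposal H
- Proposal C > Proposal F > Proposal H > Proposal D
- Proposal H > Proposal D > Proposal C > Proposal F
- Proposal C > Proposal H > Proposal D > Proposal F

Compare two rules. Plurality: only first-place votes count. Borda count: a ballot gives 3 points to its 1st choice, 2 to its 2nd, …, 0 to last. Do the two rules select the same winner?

Yes

Plurality first-place counts: Proposal H 1, Proposal D 0, Proposal F 1, Proposal C 5 → Proposal C.
Borda totals: Proposal H 9, Proposal D 7, Proposal F 8, Proposal C 18 → Proposal C.
The two rules agree on Proposal C.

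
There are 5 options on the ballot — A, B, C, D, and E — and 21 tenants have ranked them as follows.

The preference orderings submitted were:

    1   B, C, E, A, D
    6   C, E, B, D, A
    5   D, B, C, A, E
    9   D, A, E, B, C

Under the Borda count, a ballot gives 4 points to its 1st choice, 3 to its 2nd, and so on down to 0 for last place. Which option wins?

Borda scores:
  A: 1 + 6·0 + 5·1 + 9·3 = 33
  B: 4 + 6·2 + 5·3 + 9·1 = 40
  C: 3 + 6·4 + 5·2 + 9·0 = 37
  D: 0 + 6·1 + 5·4 + 9·4 = 62
  E: 2 + 6·3 + 5·0 + 9·2 = 38
D has the highest total.

D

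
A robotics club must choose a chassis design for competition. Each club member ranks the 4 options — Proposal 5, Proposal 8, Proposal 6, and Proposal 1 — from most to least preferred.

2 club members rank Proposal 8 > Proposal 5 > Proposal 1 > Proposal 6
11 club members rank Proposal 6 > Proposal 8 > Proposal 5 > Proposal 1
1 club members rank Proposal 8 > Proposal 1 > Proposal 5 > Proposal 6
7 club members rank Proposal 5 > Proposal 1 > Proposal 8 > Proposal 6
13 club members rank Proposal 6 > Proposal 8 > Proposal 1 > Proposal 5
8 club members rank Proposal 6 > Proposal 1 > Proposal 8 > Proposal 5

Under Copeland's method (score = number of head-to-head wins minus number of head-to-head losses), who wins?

Pairwise results:
  Proposal 5 vs Proposal 8: Proposal 8 wins 35–7.
  Proposal 5 vs Proposal 6: Proposal 6 wins 32–10.
  Proposal 5 vs Proposal 1: Proposal 1 wins 22–20.
  Proposal 8 vs Proposal 6: Proposal 6 wins 32–10.
  Proposal 8 vs Proposal 1: Proposal 8 wins 27–15.
  Proposal 6 vs Proposal 1: Proposal 6 wins 32–10.
Copeland scores (wins − losses):
  Proposal 5: 0 − 3 = -3
  Proposal 8: 2 − 1 = 1
  Proposal 6: 3 − 0 = 3
  Proposal 1: 1 − 2 = -1
Proposal 6 has the best Copeland score.

Proposal 6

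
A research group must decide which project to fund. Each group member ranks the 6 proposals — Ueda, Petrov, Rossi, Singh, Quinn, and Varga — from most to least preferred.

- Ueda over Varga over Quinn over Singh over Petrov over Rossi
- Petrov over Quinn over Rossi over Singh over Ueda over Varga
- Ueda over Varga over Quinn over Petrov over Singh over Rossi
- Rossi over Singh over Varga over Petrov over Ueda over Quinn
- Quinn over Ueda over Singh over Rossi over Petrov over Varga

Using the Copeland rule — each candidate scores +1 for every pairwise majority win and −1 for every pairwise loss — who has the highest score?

Pairwise results:
  Ueda vs Petrov: Ueda wins 3–2.
  Ueda vs Rossi: Ueda wins 3–2.
  Ueda vs Singh: Ueda wins 3–2.
  Ueda vs Quinn: Ueda wins 3–2.
  Ueda vs Varga: Ueda wins 4–1.
  Petrov vs Rossi: Petrov wins 3–2.
  Petrov vs Singh: Singh wins 3–2.
  Petrov vs Quinn: Quinn wins 3–2.
  Petrov vs Varga: Varga wins 3–2.
  Rossi vs Singh: Singh wins 3–2.
  Rossi vs Quinn: Quinn wins 4–1.
  Rossi vs Varga: Rossi wins 3–2.
  Singh vs Quinn: Quinn wins 4–1.
  Singh vs Varga: Singh wins 3–2.
  Quinn vs Varga: Varga wins 3–2.
Copeland scores (wins − losses):
  Ueda: 5 − 0 = 5
  Petrov: 1 − 4 = -3
  Rossi: 1 − 4 = -3
  Singh: 3 − 2 = 1
  Quinn: 3 − 2 = 1
  Varga: 2 − 3 = -1
Ueda has the best Copeland score.

Ueda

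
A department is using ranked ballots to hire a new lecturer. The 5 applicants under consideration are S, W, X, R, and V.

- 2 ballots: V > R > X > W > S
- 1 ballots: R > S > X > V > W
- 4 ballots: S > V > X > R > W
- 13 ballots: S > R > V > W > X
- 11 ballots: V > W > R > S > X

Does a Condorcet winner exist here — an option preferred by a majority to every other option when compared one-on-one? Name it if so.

Head-to-head results (31 voters total):
S vs W: S wins 18–13.
S vs X: S wins 29–2.
S vs R: S wins 17–14.
S vs V: S wins 18–13.
W vs X: W wins 24–7.
W vs R: R wins 20–11.
W vs V: V wins 31–0.
X vs R: R wins 27–4.
X vs V: V wins 30–1.
R vs V: V wins 17–14.
S beats each rival — W (18–13), X (29–2), R (17–14), V (18–13) — so S is the Condorcet winner.

S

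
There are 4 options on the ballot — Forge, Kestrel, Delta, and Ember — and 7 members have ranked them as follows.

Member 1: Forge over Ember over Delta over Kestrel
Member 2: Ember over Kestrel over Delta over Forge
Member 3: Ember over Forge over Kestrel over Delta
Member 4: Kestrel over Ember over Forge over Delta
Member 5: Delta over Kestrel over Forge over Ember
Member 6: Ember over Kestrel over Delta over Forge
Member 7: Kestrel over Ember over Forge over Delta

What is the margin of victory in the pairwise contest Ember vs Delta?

Ballots ranking Ember above Delta: 6.
Ballots ranking Delta above Ember: 1.
Ember wins 6–1, a margin of 5.

5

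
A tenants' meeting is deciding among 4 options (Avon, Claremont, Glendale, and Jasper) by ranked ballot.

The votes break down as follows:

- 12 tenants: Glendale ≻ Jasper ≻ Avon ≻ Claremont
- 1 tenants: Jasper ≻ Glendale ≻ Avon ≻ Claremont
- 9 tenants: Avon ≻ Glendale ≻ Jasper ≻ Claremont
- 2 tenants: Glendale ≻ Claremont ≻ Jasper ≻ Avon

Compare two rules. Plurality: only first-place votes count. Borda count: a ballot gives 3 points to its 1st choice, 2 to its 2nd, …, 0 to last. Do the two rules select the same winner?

Yes

Plurality first-place counts: Avon 9, Claremont 0, Glendale 14, Jasper 1 → Glendale.
Borda totals: Avon 40, Claremont 4, Glendale 62, Jasper 38 → Glendale.
The two rules agree on Glendale.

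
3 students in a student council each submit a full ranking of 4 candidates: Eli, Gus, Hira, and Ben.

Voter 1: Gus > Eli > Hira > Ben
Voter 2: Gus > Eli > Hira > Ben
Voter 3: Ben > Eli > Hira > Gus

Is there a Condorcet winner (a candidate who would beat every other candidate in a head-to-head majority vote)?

Yes

Head-to-head results (3 voters total):
Eli vs Gus: Gus wins 2–1.
Eli vs Hira: Eli wins 3–0.
Eli vs Ben: Eli wins 2–1.
Gus vs Hira: Gus wins 2–1.
Gus vs Ben: Gus wins 2–1.
Hira vs Ben: Hira wins 2–1.
Gus beats each rival — Eli (2–1), Hira (2–1), Ben (2–1) — so Gus is the Condorcet winner.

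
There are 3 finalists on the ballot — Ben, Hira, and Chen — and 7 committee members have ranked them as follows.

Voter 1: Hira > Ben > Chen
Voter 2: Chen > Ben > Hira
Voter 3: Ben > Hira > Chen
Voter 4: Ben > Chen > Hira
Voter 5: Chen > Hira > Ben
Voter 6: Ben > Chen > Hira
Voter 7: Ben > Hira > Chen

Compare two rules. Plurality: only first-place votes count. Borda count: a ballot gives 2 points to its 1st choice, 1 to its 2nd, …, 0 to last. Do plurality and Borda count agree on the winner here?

Yes

Plurality first-place counts: Ben 4, Hira 1, Chen 2 → Ben.
Borda totals: Ben 10, Hira 5, Chen 6 → Ben.
The two rules agree on Ben.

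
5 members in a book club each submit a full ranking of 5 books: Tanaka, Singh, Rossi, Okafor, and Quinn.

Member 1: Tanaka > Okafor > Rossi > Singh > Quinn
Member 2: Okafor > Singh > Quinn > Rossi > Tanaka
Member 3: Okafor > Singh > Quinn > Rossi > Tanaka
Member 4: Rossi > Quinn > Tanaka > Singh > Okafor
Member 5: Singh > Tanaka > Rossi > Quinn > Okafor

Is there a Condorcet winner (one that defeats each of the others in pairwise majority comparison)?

Head-to-head results (5 voters total):
Tanaka vs Singh: Singh wins 3–2.
Tanaka vs Rossi: Rossi wins 3–2.
Tanaka vs Okafor: Tanaka wins 3–2.
Tanaka vs Quinn: Quinn wins 3–2.
Singh vs Rossi: Singh wins 3–2.
Singh vs Okafor: Okafor wins 3–2.
Singh vs Quinn: Singh wins 4–1.
Rossi vs Okafor: Okafor wins 3–2.
Rossi vs Quinn: Rossi wins 3–2.
Okafor vs Quinn: Okafor wins 3–2.
No candidate beats all others: Tanaka beats Okafor beats Singh beats Tanaka, a majority cycle.

No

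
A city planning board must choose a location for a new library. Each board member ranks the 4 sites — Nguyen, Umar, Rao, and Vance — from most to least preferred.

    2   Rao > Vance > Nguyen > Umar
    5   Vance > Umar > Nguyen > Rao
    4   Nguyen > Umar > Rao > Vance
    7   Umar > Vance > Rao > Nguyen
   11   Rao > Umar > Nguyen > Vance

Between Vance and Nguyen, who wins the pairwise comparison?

Ballots ranking Vance above Nguyen: 2+5+7 = 14.
Ballots ranking Nguyen above Vance: 4+11 = 15.
Nguyen wins the head-to-head, 15–14.

Nguyen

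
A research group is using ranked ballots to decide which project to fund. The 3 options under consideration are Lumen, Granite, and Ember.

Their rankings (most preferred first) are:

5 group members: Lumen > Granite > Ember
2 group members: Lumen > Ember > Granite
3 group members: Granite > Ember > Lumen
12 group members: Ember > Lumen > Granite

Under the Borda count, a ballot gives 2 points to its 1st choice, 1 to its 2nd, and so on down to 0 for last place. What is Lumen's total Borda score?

26

Borda scores:
  Lumen: 5·2 + 2·2 + 3·0 + 12·1 = 26
  Granite: 5·1 + 2·0 + 3·2 + 12·0 = 11
  Ember: 5·0 + 2·1 + 3·1 + 12·2 = 29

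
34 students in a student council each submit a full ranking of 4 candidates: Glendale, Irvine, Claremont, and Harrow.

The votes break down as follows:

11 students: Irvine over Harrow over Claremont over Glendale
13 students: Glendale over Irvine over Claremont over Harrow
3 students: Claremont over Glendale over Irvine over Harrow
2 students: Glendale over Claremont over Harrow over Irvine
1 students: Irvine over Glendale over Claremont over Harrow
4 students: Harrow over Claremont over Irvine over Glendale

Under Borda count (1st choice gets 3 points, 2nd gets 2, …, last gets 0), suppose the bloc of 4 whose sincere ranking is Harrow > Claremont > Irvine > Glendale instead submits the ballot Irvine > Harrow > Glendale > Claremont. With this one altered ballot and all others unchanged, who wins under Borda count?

Irvine

Borda totals with the altered ballot: Glendale 57, Irvine 77, Claremont 38, Harrow 32.
The winner is unchanged: still Irvine.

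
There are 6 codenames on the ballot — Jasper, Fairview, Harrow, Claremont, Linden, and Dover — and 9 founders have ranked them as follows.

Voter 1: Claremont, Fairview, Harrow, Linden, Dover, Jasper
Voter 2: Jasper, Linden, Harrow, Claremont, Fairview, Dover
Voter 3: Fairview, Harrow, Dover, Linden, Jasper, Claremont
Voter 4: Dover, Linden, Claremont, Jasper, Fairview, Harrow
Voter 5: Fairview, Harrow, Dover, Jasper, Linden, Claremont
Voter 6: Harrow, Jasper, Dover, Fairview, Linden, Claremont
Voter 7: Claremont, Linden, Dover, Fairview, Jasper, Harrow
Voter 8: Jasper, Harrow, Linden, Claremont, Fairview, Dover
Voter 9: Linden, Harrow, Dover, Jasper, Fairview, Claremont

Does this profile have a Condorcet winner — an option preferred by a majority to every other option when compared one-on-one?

No

Head-to-head results (9 voters total):
Jasper vs Fairview: Jasper wins 5–4.
Jasper vs Harrow: Harrow wins 5–4.
Jasper vs Claremont: Jasper wins 6–3.
Jasper vs Linden: Linden wins 5–4.
Jasper vs Dover: Dover wins 6–3.
Fairview vs Harrow: Fairview wins 5–4.
Fairview vs Claremont: Claremont wins 5–4.
Fairview vs Linden: Linden wins 5–4.
Fairview vs Dover: Fairview wins 5–4.
Harrow vs Claremont: Harrow wins 6–3.
Harrow vs Linden: Harrow wins 5–4.
Harrow vs Dover: Harrow wins 7–2.
Claremont vs Linden: Linden wins 7–2.
Claremont vs Dover: Dover wins 5–4.
Linden vs Dover: Linden wins 5–4.
No candidate beats all others: Jasper beats Fairview beats Harrow beats Jasper, a majority cycle.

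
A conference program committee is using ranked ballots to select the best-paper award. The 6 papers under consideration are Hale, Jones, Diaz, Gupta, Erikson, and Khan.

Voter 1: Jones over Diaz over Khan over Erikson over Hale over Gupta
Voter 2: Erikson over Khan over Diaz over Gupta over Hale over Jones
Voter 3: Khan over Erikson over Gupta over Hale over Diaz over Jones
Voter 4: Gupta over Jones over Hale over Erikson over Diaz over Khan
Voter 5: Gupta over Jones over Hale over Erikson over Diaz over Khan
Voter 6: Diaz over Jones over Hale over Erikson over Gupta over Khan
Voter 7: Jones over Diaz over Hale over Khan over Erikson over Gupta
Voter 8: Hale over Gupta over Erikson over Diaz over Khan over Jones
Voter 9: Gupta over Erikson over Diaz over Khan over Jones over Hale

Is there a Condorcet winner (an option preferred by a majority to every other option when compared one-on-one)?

No

Head-to-head results (9 voters total):
Hale vs Jones: Jones wins 6–3.
Hale vs Diaz: Diaz wins 5–4.
Hale vs Gupta: Gupta wins 5–4.
Hale vs Erikson: Hale wins 5–4.
Hale vs Khan: Hale wins 5–4.
Jones vs Diaz: Diaz wins 5–4.
Jones vs Gupta: Gupta wins 6–3.
Jones vs Erikson: Jones wins 5–4.
Jones vs Khan: Jones wins 5–4.
Diaz vs Gupta: Gupta wins 5–4.
Diaz vs Erikson: Erikson wins 6–3.
Diaz vs Khan: Diaz wins 7–2.
Gupta vs Erikson: Erikson wins 5–4.
Gupta vs Khan: Gupta wins 5–4.
Erikson vs Khan: Erikson wins 6–3.
No candidate beats all others: Hale beats Erikson beats Diaz beats Hale, a majority cycle.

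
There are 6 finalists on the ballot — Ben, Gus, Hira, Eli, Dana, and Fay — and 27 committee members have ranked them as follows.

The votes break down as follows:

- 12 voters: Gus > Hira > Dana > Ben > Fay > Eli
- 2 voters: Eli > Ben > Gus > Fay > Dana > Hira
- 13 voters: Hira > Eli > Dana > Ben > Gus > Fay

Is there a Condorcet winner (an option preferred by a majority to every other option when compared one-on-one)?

No

Head-to-head results (27 voters total):
Ben vs Gus: Ben wins 15–12.
Ben vs Hira: Hira wins 25–2.
Ben vs Eli: Eli wins 15–12.
Ben vs Dana: Dana wins 25–2.
Ben vs Fay: Ben wins 27–0.
Gus vs Hira: Gus wins 14–13.
Gus vs Eli: Eli wins 15–12.
Gus vs Dana: Gus wins 14–13.
Gus vs Fay: Gus wins 27–0.
Hira vs Eli: Hira wins 25–2.
Hira vs Dana: Hira wins 25–2.
Hira vs Fay: Hira wins 25–2.
Eli vs Dana: Eli wins 15–12.
Eli vs Fay: Eli wins 15–12.
Dana vs Fay: Dana wins 25–2.
No candidate beats all others: Ben beats Gus beats Hira beats Ben, a majority cycle.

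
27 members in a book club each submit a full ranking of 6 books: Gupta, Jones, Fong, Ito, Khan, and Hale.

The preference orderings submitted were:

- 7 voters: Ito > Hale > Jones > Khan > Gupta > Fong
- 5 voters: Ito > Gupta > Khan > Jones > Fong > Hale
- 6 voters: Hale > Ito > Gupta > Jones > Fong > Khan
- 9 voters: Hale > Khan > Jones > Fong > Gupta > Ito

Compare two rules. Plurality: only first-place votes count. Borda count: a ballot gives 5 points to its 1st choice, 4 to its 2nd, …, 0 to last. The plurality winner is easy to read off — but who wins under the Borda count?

Hale

Plurality first-place counts: Gupta 0, Jones 0, Fong 0, Ito 12, Khan 0, Hale 15 → Hale.
Borda totals: Gupta 54, Jones 70, Fong 29, Ito 84, Khan 65, Hale 103 → Hale.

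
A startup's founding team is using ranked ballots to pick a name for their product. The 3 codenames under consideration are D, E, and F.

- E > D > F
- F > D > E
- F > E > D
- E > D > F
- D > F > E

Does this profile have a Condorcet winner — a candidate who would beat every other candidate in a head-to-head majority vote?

No

Head-to-head results (5 voters total):
D vs E: E wins 3–2.
D vs F: D wins 3–2.
E vs F: F wins 3–2.
No candidate beats all others: D beats F beats E beats D, a majority cycle.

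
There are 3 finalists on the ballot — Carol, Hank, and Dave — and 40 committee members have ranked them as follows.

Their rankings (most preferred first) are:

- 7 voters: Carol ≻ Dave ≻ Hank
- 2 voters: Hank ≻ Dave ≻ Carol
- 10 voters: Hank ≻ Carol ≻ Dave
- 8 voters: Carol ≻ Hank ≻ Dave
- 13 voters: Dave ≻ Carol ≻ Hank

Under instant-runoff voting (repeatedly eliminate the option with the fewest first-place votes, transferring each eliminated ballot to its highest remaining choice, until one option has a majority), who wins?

Carol

Round 1: Carol 15, Dave 13, Hank 12. Hank has the fewest and is eliminated.
Round 2: Carol 25, Dave 15. Carol has a majority.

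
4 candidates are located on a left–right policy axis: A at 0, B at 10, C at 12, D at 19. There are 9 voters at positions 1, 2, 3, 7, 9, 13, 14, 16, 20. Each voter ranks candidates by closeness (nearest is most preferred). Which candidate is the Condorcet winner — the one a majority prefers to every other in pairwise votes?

With single-peaked preferences on a line, the Condorcet winner is the candidate closest to the median voter.
The median voter (position 9) is closest to B at 10.
Check: B vs C — voters closer to B: 5 of 9.

B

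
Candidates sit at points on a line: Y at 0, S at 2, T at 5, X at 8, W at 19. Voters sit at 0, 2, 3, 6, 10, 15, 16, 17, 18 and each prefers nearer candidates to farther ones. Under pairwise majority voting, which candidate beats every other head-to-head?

X

With single-peaked preferences on a line, the Condorcet winner is the candidate closest to the median voter.
The median voter (position 10) is closest to X at 8.
Check: X vs T — voters closer to X: 5 of 9.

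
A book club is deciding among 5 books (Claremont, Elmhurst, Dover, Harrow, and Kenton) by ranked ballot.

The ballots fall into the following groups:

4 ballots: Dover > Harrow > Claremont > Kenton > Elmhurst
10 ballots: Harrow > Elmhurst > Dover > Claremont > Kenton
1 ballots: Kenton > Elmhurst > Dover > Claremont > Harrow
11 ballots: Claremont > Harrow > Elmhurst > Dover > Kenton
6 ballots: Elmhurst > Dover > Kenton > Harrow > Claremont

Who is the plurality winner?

Claremont

First-place vote totals:
  Claremont: 11
  Elmhurst: 6
  Dover: 4
  Harrow: 10
  Kenton: 1
Claremont has the most first-place votes.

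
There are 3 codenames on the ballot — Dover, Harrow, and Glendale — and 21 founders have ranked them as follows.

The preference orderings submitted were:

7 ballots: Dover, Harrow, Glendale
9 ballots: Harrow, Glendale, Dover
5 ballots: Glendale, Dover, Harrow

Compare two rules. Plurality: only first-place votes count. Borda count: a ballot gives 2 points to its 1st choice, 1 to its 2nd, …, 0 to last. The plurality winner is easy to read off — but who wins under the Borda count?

Harrow

Plurality first-place counts: Dover 7, Harrow 9, Glendale 5 → Harrow.
Borda totals: Dover 19, Harrow 25, Glendale 19 → Harrow.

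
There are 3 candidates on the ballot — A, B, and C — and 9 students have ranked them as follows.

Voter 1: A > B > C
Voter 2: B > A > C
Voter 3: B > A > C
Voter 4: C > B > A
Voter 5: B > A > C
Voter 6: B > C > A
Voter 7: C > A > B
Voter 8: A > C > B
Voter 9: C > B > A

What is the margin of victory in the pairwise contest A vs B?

Ballots ranking A above B: 3.
Ballots ranking B above A: 6.
B wins 6–3, a margin of 3.

3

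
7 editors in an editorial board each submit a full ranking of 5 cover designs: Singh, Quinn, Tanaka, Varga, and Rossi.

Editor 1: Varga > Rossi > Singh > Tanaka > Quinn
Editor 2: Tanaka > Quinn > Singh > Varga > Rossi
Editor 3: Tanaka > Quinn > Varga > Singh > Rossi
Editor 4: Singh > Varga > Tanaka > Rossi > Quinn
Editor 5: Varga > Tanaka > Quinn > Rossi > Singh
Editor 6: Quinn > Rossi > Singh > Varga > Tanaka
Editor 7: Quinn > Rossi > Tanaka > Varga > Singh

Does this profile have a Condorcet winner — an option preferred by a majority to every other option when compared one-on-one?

No

Head-to-head results (7 voters total):
Singh vs Quinn: Quinn wins 5–2.
Singh vs Tanaka: Tanaka wins 4–3.
Singh vs Varga: Varga wins 4–3.
Singh vs Rossi: Rossi wins 4–3.
Quinn vs Tanaka: Tanaka wins 5–2.
Quinn vs Varga: Quinn wins 4–3.
Quinn vs Rossi: Quinn wins 5–2.
Tanaka vs Varga: Varga wins 4–3.
Tanaka vs Rossi: Tanaka wins 4–3.
Varga vs Rossi: Varga wins 5–2.
No candidate beats all others: Quinn beats Varga beats Tanaka beats Quinn, a majority cycle.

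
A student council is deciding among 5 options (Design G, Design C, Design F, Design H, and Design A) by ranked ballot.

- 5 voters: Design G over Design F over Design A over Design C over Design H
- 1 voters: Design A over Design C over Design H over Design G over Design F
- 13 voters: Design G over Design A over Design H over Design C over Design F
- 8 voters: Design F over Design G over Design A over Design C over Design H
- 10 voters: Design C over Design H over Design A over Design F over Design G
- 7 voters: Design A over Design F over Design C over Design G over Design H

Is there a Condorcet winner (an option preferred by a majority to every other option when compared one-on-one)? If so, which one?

Head-to-head results (44 voters total):
Design G vs Design C: Design G wins 26–18.
Design G vs Design F: Design F wins 25–19.
Design G vs Design H: Design G wins 33–11.
Design G vs Design A: Design G wins 26–18.
Design C vs Design F: Design C wins 24–20.
Design C vs Design H: Design C wins 31–13.
Design C vs Design A: Design A wins 34–10.
Design F vs Design H: Design H wins 24–20.
Design F vs Design A: Design A wins 31–13.
Design H vs Design A: Design A wins 34–10.
No candidate beats all others: Design G beats Design C beats Design F beats Design G, a majority cycle.

No Condorcet winner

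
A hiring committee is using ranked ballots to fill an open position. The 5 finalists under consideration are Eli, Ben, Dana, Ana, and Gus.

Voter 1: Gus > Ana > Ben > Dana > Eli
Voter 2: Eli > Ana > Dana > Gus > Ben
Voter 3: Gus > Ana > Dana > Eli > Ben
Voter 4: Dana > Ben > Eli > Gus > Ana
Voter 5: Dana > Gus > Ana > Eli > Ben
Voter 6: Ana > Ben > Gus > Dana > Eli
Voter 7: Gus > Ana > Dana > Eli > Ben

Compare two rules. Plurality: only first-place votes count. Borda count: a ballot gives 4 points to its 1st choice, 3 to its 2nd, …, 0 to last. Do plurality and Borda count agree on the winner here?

Plurality first-place counts: Eli 1, Ben 0, Dana 2, Ana 1, Gus 3 → Gus.
Borda totals: Eli 9, Ben 8, Dana 16, Ana 18, Gus 19 → Gus.
The two rules agree on Gus.

Yes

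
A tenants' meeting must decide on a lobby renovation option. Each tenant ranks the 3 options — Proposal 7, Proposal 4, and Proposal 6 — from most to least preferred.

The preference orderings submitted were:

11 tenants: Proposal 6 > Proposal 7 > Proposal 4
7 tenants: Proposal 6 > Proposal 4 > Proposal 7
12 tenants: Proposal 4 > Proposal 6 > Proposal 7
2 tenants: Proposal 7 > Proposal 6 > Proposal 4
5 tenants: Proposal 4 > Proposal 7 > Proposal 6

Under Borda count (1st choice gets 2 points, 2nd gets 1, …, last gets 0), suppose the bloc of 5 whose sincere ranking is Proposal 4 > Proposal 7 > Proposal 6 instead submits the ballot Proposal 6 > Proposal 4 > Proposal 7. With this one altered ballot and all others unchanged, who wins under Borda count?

Proposal 6

Borda totals with the altered ballot: Proposal 7 15, Proposal 4 36, Proposal 6 60.
The winner is unchanged: still Proposal 6.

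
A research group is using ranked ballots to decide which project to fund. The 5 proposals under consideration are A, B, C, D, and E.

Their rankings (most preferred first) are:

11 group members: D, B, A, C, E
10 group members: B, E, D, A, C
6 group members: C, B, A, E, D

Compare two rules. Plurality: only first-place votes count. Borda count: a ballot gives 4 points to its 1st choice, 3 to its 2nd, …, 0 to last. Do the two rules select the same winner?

No

Plurality first-place counts: A 0, B 10, C 6, D 11, E 0 → D.
Borda totals: A 44, B 91, C 35, D 64, E 36 → B.
The two rules disagree: plurality picks D, Borda picks B.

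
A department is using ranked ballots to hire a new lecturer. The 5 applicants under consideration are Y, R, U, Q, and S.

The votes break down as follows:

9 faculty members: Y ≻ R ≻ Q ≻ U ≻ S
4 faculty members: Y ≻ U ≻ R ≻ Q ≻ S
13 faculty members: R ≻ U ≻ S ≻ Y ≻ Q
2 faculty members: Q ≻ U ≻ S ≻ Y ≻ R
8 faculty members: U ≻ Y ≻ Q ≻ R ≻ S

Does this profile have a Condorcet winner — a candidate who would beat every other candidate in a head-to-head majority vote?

No

Head-to-head results (36 voters total):
Y vs R: Y wins 23–13.
Y vs U: U wins 23–13.
Y vs Q: Y wins 34–2.
Y vs S: Y wins 21–15.
R vs U: R wins 22–14.
R vs Q: R wins 26–10.
R vs S: R wins 34–2.
U vs Q: U wins 25–11.
U vs S: U wins 36–0.
Q vs S: Q wins 23–13.
No candidate beats all others: Y beats R beats U beats Y, a majority cycle.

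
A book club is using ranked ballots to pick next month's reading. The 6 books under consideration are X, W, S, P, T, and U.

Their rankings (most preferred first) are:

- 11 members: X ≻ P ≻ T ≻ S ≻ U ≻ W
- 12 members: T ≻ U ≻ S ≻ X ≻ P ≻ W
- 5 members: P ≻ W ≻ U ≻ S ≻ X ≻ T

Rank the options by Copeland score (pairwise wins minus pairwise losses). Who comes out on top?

Pairwise results:
  X vs W: X wins 23–5.
  X vs S: S wins 17–11.
  X vs P: X wins 23–5.
  X vs T: X wins 16–12.
  X vs U: U wins 17–11.
  W vs S: S wins 23–5.
  W vs P: P wins 28–0.
  W vs T: T wins 23–5.
  W vs U: U wins 23–5.
  S vs P: P wins 16–12.
  S vs T: T wins 23–5.
  S vs U: U wins 17–11.
  P vs T: P wins 16–12.
  P vs U: P wins 16–12.
  T vs U: T wins 23–5.
Copeland scores (wins − losses):
  X: 3 − 2 = 1
  W: 0 − 5 = -5
  S: 2 − 3 = -1
  P: 4 − 1 = 3
  T: 3 − 2 = 1
  U: 3 − 2 = 1
P has the best Copeland score.

P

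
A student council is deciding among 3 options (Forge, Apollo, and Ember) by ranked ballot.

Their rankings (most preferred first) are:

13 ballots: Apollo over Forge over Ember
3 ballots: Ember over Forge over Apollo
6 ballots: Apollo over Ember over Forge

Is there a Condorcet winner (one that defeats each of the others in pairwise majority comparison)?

Yes

Head-to-head results (22 voters total):
Forge vs Apollo: Apollo wins 19–3.
Forge vs Ember: Forge wins 13–9.
Apollo vs Ember: Apollo wins 19–3.
Apollo beats each rival — Forge (19–3), Ember (19–3) — so Apollo is the Condorcet winner.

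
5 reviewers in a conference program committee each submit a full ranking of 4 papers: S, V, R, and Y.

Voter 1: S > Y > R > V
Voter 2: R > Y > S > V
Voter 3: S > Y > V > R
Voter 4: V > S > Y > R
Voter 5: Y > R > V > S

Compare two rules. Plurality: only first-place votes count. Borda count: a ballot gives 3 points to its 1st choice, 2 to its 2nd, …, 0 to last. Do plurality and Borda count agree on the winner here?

No

Plurality first-place counts: S 2, V 1, R 1, Y 1 → S.
Borda totals: S 9, V 5, R 6, Y 10 → Y.
The two rules disagree: plurality picks S, Borda picks Y.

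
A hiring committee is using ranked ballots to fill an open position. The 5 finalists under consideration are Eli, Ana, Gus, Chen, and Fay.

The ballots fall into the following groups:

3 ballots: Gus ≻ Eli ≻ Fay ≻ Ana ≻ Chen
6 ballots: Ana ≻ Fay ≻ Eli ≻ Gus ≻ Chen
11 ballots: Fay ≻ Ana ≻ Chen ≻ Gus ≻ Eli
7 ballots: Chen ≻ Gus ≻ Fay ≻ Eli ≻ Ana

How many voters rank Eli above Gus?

6

Ballots ranking Eli above Gus: 6.
Ballots ranking Gus above Eli: 3+11+7 = 21.
So 6 of 27 voters prefer Eli to Gus.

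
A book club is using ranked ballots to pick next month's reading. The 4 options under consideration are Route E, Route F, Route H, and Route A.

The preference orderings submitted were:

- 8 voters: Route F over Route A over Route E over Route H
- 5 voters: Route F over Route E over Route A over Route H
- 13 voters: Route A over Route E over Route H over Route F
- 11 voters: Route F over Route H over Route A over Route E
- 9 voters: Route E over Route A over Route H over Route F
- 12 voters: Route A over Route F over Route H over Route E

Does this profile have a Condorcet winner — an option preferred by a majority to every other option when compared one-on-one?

Head-to-head results (58 voters total):
Route E vs Route F: Route F wins 36–22.
Route E vs Route H: Route E wins 35–23.
Route E vs Route A: Route A wins 44–14.
Route F vs Route H: Route F wins 36–22.
Route F vs Route A: Route A wins 34–24.
Route H vs Route A: Route A wins 47–11.
Route A beats each rival — Route E (44–14), Route F (34–24), Route H (47–11) — so Route A is the Condorcet winner.

Yes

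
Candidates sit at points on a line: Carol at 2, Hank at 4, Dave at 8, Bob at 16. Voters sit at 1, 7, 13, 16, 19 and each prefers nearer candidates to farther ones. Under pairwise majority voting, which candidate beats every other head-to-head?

With single-peaked preferences on a line, the Condorcet winner is the candidate closest to the median voter.
The median voter (position 13) is closest to Bob at 16.
Check: Bob vs Hank — voters closer to Bob: 3 of 5.

Bob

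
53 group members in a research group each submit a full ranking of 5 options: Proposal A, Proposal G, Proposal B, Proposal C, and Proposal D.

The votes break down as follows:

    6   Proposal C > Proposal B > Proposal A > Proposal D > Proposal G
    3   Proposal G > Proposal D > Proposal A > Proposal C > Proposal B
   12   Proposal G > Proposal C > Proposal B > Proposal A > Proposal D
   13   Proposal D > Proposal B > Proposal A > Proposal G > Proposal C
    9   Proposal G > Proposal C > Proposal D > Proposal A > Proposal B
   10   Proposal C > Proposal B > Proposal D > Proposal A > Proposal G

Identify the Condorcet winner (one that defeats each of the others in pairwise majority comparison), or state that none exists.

No Condorcet winner

Head-to-head results (53 voters total):
Proposal A vs Proposal G: Proposal A wins 29–24.
Proposal A vs Proposal B: Proposal B wins 41–12.
Proposal A vs Proposal C: Proposal C wins 37–16.
Proposal A vs Proposal D: Proposal D wins 35–18.
Proposal G vs Proposal B: Proposal B wins 29–24.
Proposal G vs Proposal C: Proposal G wins 37–16.
Proposal G vs Proposal D: Proposal D wins 29–24.
Proposal B vs Proposal C: Proposal C wins 40–13.
Proposal B vs Proposal D: Proposal B wins 28–25.
Proposal C vs Proposal D: Proposal C wins 37–16.
No candidate beats all others: Proposal A beats Proposal G beats Proposal C beats Proposal A, a majority cycle.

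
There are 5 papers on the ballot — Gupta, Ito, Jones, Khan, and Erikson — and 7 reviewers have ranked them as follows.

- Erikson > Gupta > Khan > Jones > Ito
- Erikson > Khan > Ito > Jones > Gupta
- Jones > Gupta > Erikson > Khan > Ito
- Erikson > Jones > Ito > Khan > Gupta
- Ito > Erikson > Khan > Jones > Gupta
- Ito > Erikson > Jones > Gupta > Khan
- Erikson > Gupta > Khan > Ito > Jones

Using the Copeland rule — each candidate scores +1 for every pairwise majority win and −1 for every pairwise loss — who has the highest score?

Pairwise results:
  Gupta vs Ito: Ito wins 4–3.
  Gupta vs Jones: Jones wins 5–2.
  Gupta vs Khan: Gupta wins 4–3.
  Gupta vs Erikson: Erikson wins 6–1.
  Ito vs Jones: Ito wins 4–3.
  Ito vs Khan: Khan wins 4–3.
  Ito vs Erikson: Erikson wins 5–2.
  Jones vs Khan: Khan wins 4–3.
  Jones vs Erikson: Erikson wins 6–1.
  Khan vs Erikson: Erikson wins 7–0.
Copeland scores (wins − losses):
  Gupta: 1 − 3 = -2
  Ito: 2 − 2 = 0
  Jones: 1 − 3 = -2
  Khan: 2 − 2 = 0
  Erikson: 4 − 0 = 4
Erikson has the best Copeland score.

Erikson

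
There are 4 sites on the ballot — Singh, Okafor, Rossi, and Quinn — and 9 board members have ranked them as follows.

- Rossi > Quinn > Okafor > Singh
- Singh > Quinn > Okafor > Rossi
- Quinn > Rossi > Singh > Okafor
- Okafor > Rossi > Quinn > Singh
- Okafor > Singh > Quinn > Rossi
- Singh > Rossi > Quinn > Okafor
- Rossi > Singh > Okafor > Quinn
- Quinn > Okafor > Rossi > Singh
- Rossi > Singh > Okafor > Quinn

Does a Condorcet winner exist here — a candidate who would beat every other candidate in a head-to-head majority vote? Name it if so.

Rossi

Head-to-head results (9 voters total):
Singh vs Okafor: Singh wins 5–4.
Singh vs Rossi: Rossi wins 6–3.
Singh vs Quinn: Singh wins 5–4.
Okafor vs Rossi: Rossi wins 5–4.
Okafor vs Quinn: Quinn wins 5–4.
Rossi vs Quinn: Rossi wins 5–4.
Rossi beats each rival — Singh (6–3), Okafor (5–4), Quinn (5–4) — so Rossi is the Condorcet winner.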